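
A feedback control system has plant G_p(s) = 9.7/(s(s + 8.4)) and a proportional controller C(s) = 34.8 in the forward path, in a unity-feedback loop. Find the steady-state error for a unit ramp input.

0.0249

The loop has one pole at the origin (type 1). Velocity error constant K_v = lim_{s→0} s·C(s)G_p(s) = 34.8·9.7/8.4 = 40.19.
Steady-state error to a unit ramp: e_ss = 1/K_v = 0.0249.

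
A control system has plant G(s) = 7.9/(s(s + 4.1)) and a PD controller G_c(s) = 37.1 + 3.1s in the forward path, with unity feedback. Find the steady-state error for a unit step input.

0

The open loop G_c(s)G(s) has a pole at the origin (type 1), so the static position error constant is infinite and e_ss = 1/(1+∞) = 0.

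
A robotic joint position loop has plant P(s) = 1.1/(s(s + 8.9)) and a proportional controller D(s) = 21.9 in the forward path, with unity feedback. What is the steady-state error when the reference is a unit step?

0

The open loop D(s)P(s) has a pole at the origin (type 1), so the static position error constant is infinite and e_ss = 1/(1+∞) = 0.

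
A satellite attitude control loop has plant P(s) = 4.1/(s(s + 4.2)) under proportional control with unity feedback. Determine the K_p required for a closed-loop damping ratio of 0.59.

K_p = 3.09

Closed-loop characteristic equation: s² + 4.2s + K_p·4.1 = 0.
So ω_n = √(4.1K_p) and 2ζω_n = 4.2, giving ζ = 4.2/(2√(4.1K_p)).
Setting ζ = 0.59: √(4.1K_p) = 4.2/(2·0.59) = 3.559, so K_p = 12.67/4.1 = 3.09.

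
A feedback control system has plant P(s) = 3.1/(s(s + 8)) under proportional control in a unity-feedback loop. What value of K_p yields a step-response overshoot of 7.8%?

From %OS = 100·exp(−πζ/√(1−ζ²)) = 7.8%, ζ = −ln(0.078)/√(π²+ln²(0.078)) = 0.6304.
Characteristic equation s² + 8s + 3.1K_p = 0 gives ζ = 8/(2√(3.1K_p)).
Setting ζ = 0.6304: √(3.1K_p) = 8/(2·0.6304) = 6.345, so K_p = 40.27/3.1 = 13.

K_p = 13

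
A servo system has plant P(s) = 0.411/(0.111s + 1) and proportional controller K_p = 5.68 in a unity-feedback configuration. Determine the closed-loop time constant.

τ = 0.0333 s

Closed loop: T(s) = K_p·P/(1+K_p·P) = 2.334/(0.111s + 1 + 2.334), with pole at s = −(1 + 2.334)/0.111 = −30.04.
Closed-loop time constant τ = 1/30.04 = 0.0333 s.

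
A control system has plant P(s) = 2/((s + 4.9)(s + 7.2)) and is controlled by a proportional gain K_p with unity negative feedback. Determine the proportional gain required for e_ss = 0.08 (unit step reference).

K_p = 203

For a type-0 loop with proportional control, e_ss = 1/(1 + K_p·P(0)).
P(0) = 0.05669. Require 1/(1 + K_p·0.05669) = 0.08, so 1 + 0.05669·K_p = 12.5.
K_p = (12.5 − 1)/0.05669 = 203.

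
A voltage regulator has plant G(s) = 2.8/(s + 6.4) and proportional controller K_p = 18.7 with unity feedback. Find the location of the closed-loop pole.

s = -58.76

Closed-loop transfer function: T(s) = K_p·G(s)/(1 + K_p·G(s)) = 52.36/(s + 6.4 + 52.36) = 52.36/(s + 58.76).
The closed-loop pole is at s = −58.76.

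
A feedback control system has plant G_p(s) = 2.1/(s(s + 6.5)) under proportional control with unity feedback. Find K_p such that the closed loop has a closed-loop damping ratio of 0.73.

Closed-loop characteristic equation: s² + 6.5s + K_p·2.1 = 0.
So ω_n = √(2.1K_p) and 2ζω_n = 6.5, giving ζ = 6.5/(2√(2.1K_p)).
Setting ζ = 0.73: √(2.1K_p) = 6.5/(2·0.73) = 4.452, so K_p = 19.82/2.1 = 9.44.

K_p = 9.44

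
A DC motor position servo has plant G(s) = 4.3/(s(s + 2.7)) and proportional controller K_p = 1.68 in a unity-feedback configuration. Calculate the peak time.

T_p = 1.35 s

From 1 + K_pG(s) = 0: s² + 2.7s + 7.224 = 0 ⇒ ω_n = 2.688, ζ = 0.5023.
Damped frequency ω_d = ω_n√(1−ζ²) = 2.324 rad/s, so peak time T_p = π/ω_d = 1.35 s.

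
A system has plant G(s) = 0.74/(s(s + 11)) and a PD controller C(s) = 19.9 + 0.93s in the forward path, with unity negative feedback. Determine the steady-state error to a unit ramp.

The loop has one pole at the origin (type 1). Velocity error constant K_v = lim_{s→0} s·C(s)G(s) = 19.9·0.74/11 = 1.339.
Steady-state error to a unit ramp: e_ss = 1/K_v = 0.747.

0.747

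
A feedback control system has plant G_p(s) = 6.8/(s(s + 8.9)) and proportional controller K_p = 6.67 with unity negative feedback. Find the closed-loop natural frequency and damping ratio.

The closed-loop denominator is s(s+8.9) + 6.67·6.8 = s² + 8.9s + 45.36.
Matching s² + 2ζω_n s + ω_n²: ω_n = √45.36 = 6.735 rad/s and 2ζω_n = 8.9, so ζ = 8.9/(2·6.735) = 0.661.

ω_n = 6.73 rad/s, ζ = 0.661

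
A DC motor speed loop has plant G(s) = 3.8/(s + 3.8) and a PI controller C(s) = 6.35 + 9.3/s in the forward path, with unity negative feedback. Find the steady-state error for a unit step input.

The open loop C(s)G(s) has a pole at the origin (type 1), so the static position error constant is infinite and e_ss = 1/(1+∞) = 0.

0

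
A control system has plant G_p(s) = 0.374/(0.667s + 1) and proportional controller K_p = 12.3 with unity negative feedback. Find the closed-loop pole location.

s = -8.396

Closed loop: T(s) = K_p·G_p/(1+K_p·G_p) = 4.6/(0.667s + 1 + 4.6), with pole at s = −(1 + 4.6)/0.667 = −8.396.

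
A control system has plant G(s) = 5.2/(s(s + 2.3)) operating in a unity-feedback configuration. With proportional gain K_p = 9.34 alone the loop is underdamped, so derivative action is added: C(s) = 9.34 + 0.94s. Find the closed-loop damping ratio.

ζ = 0.516

Forward path: (9.34 + 0.94s)·5.2/(s(s+2.3)). The closed-loop characteristic equation is s² + (2.3 + 5.2·0.94)s + 5.2·9.34 = 0.
That is s² + 7.188s + 48.57 = 0, so ω_n = 6.969 rad/s and ζ = 7.188/(2·6.969) = 0.5157.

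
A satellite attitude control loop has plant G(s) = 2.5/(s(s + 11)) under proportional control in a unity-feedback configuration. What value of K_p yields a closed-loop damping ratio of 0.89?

K_p = 15.3

Closed-loop characteristic equation: s² + 11s + K_p·2.5 = 0.
So ω_n = √(2.5K_p) and 2ζω_n = 11, giving ζ = 11/(2√(2.5K_p)).
Setting ζ = 0.89: √(2.5K_p) = 11/(2·0.89) = 6.18, so K_p = 38.19/2.5 = 15.3.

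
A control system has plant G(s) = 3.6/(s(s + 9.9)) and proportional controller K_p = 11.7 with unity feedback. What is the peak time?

The closed-loop denominator s² + 9.9s + 42.12 gives ω_n = √42.12 = 6.49 and ζ = 9.9/(2ω_n) = 0.7627.
Damped frequency ω_d = ω_n√(1−ζ²) = 4.197 rad/s, so peak time T_p = π/ω_d = 0.748 s.

T_p = 0.748 s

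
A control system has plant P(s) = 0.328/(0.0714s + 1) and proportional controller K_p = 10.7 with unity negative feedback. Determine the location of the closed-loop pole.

s = -63.16

Closed loop: T(s) = K_p·P/(1+K_p·P) = 3.51/(0.0714s + 1 + 3.51), with pole at s = −(1 + 3.51)/0.0714 = −63.16.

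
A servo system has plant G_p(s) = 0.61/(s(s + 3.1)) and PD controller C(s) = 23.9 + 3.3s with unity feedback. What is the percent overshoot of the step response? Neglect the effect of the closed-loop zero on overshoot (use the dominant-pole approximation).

5.89%

Forward path: (23.9 + 3.3s)·0.61/(s(s+3.1)). The closed-loop characteristic equation is s² + (3.1 + 0.61·3.3)s + 0.61·23.9 = 0.
That is s² + 5.113s + 14.58 = 0, so ω_n = 3.818 rad/s and ζ = 5.113/(2·3.818) = 0.6695.
%OS = 100·exp(−πζ/√(1−ζ²)) = 5.89%.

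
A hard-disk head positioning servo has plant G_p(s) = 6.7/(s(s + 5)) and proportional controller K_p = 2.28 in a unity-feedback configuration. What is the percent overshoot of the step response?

The closed-loop denominator s² + 5s + 15.28 gives ω_n = √15.28 = 3.908 and ζ = 5/(2ω_n) = 0.6396.
%OS = 100·exp(−πζ/√(1−ζ²)) = 100·exp(−π·0.6396/√0.5909) = 7.32%.

7.32%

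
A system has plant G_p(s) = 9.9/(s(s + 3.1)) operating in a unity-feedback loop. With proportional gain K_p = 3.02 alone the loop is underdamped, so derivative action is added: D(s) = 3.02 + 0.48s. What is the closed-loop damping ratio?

ζ = 0.718

Forward path: (3.02 + 0.48s)·9.9/(s(s+3.1)). The closed-loop characteristic equation is s² + (3.1 + 9.9·0.48)s + 9.9·3.02 = 0.
That is s² + 7.852s + 29.9 = 0, so ω_n = 5.468 rad/s and ζ = 7.852/(2·5.468) = 0.718.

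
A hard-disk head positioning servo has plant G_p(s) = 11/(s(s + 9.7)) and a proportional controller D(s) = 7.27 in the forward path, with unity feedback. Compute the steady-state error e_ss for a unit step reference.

0

The open loop D(s)G_p(s) has a pole at the origin (type 1), so the static position error constant is infinite and e_ss = 1/(1+∞) = 0.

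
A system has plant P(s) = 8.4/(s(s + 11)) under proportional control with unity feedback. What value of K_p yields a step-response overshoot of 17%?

K_p = 14.9

From %OS = 100·exp(−πζ/√(1−ζ²)) = 17%, ζ = −ln(0.17)/√(π²+ln²(0.17)) = 0.4913.
Characteristic equation s² + 11s + 8.4K_p = 0 gives ζ = 11/(2√(8.4K_p)).
Setting ζ = 0.4913: √(8.4K_p) = 11/(2·0.4913) = 11.2, so K_p = 125.3/8.4 = 14.9.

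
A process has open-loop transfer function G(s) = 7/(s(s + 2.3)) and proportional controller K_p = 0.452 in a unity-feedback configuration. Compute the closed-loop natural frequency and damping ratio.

ω_n = 1.78 rad/s, ζ = 0.647

With unity feedback the closed-loop characteristic equation is s² + 2.3s + 0.452·7 = s² + 2.3s + 3.164 = 0.
So ω_n² = 3.164 ⇒ ω_n = 1.779 rad/s, and ζ = 2.3/(2ω_n) = 0.647.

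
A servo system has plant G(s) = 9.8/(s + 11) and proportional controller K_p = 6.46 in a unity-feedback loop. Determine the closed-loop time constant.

τ = 0.0135 s

Closed-loop transfer function: T(s) = K_p·G(s)/(1 + K_p·G(s)) = 63.31/(s + 11 + 63.31) = 63.31/(s + 74.31).
Time constant τ = 1/74.31 = 0.0135 s.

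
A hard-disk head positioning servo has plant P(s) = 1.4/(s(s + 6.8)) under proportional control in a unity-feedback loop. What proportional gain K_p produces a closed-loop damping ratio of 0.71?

Closed-loop characteristic equation: s² + 6.8s + K_p·1.4 = 0.
So ω_n = √(1.4K_p) and 2ζω_n = 6.8, giving ζ = 6.8/(2√(1.4K_p)).
Setting ζ = 0.71: √(1.4K_p) = 6.8/(2·0.71) = 4.789, so K_p = 22.93/1.4 = 16.4.

K_p = 16.4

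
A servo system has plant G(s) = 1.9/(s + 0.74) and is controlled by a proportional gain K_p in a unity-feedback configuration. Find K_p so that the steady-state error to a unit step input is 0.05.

Steady-state error for a unit step on this type-0 loop is 1/(1 + K_p·G(0)).
G(0) = 2.568. Require 1/(1 + K_p·2.568) = 0.05, so 1 + 2.568·K_p = 20.
K_p = (20 − 1)/2.568 = 7.4.

K_p = 7.4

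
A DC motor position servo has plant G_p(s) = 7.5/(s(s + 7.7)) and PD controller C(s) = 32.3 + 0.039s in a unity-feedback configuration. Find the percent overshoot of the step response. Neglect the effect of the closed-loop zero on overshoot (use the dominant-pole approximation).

43.4%

Forward path: (32.3 + 0.039s)·7.5/(s(s+7.7)). The closed-loop characteristic equation is s² + (7.7 + 7.5·0.039)s + 7.5·32.3 = 0.
That is s² + 7.992s + 242.2 = 0, so ω_n = 15.56 rad/s and ζ = 7.992/(2·15.56) = 0.2568.
%OS = 100·exp(−πζ/√(1−ζ²)) = 43.4%.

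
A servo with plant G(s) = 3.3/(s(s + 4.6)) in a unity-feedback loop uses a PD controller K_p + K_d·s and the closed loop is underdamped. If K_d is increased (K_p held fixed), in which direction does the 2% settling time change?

Characteristic equation s² + (4.6 + 3.3K_d)s + 3.3K_p = 0: raising K_d increases ζω_n = (4.6+3.3K_d)/2 while the loop stays underdamped, so T_s ≈ 4/(ζω_n) decreases.

decrease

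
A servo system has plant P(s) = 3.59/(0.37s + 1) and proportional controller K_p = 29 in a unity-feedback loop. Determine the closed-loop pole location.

Closed loop: T(s) = K_p·P/(1+K_p·P) = 104.1/(0.37s + 1 + 104.1), with pole at s = −(1 + 104.1)/0.37 = −284.1.

s = -284.1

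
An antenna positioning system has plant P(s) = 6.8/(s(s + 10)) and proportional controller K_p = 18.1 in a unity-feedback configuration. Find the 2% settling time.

T_s ≈ 0.8 s

Closed-loop characteristic equation: s² + 10s + 123.1 = 0, so ω_n = 11.09 rad/s and ζ = 10/(2·11.09) = 0.4507.
2% settling time T_s ≈ 4/(ζω_n) = 4/5 = 0.8 s.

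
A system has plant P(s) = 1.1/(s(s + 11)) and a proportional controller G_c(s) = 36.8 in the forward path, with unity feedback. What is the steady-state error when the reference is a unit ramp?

The loop has one pole at the origin (type 1). Velocity error constant K_v = lim_{s→0} s·G_c(s)P(s) = 36.8·1.1/11 = 3.68.
Steady-state error to a unit ramp: e_ss = 1/K_v = 0.272.

0.272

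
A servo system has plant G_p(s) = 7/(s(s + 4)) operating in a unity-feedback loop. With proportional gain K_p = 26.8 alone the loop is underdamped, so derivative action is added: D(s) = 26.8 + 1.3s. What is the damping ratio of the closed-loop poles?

ζ = 0.478

Forward path: (26.8 + 1.3s)·7/(s(s+4)). The closed-loop characteristic equation is s² + (4 + 7·1.3)s + 7·26.8 = 0.
That is s² + 13.1s + 187.6 = 0, so ω_n = 13.7 rad/s and ζ = 13.1/(2·13.7) = 0.4782.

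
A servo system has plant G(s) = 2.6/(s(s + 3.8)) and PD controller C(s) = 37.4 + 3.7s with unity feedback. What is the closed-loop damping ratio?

Forward path: (37.4 + 3.7s)·2.6/(s(s+3.8)). The closed-loop characteristic equation is s² + (3.8 + 2.6·3.7)s + 2.6·37.4 = 0.
That is s² + 13.42s + 97.24 = 0, so ω_n = 9.861 rad/s and ζ = 13.42/(2·9.861) = 0.6805.

ζ = 0.68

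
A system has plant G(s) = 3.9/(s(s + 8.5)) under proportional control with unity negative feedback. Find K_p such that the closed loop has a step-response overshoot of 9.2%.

K_p = 12.7

From %OS = 100·exp(−πζ/√(1−ζ²)) = 9.2%, ζ = −ln(0.092)/√(π²+ln²(0.092)) = 0.6048.
Characteristic equation s² + 8.5s + 3.9K_p = 0 gives ζ = 8.5/(2√(3.9K_p)).
Setting ζ = 0.6048: √(3.9K_p) = 8.5/(2·0.6048) = 7.027, so K_p = 49.38/3.9 = 12.7.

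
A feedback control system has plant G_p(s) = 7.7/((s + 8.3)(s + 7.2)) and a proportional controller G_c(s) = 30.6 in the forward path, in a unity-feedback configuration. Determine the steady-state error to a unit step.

The loop is type 0. Static position error constant K_pos = G_c(0)·G_p(0) = 30.6·0.1288 = 3.943.
Steady-state error to a unit step: e_ss = 1/(1+K_pos) = 1/4.943 = 0.202.

0.202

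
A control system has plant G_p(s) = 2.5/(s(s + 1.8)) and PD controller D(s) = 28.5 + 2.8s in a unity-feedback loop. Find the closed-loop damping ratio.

Forward path: (28.5 + 2.8s)·2.5/(s(s+1.8)). The closed-loop characteristic equation is s² + (1.8 + 2.5·2.8)s + 2.5·28.5 = 0.
That is s² + 8.8s + 71.25 = 0, so ω_n = 8.441 rad/s and ζ = 8.8/(2·8.441) = 0.5213.

ζ = 0.521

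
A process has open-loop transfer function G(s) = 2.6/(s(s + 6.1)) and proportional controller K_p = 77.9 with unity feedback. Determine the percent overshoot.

50.2%

The closed-loop denominator s² + 6.1s + 202.5 gives ω_n = √202.5 = 14.23 and ζ = 6.1/(2ω_n) = 0.2143.
%OS = 100·exp(−πζ/√(1−ζ²)) = 100·exp(−π·0.2143/√0.9541) = 50.2%.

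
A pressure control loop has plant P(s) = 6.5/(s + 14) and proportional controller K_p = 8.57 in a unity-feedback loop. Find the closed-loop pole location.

Closed-loop transfer function: T(s) = K_p·P(s)/(1 + K_p·P(s)) = 55.7/(s + 14 + 55.7) = 55.7/(s + 69.7).
The closed-loop pole is at s = −69.7.

s = -69.7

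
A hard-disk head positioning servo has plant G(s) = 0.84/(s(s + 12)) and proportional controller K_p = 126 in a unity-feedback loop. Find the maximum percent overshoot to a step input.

The closed-loop denominator s² + 12s + 105.8 gives ω_n = √105.8 = 10.29 and ζ = 12/(2ω_n) = 0.5832.
%OS = 100·exp(−πζ/√(1−ζ²)) = 100·exp(−π·0.5832/√0.6599) = 10.5%.

10.5%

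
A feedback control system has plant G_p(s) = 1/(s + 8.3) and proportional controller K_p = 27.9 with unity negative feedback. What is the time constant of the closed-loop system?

Closed-loop transfer function: T(s) = K_p·G_p(s)/(1 + K_p·G_p(s)) = 27.9/(s + 8.3 + 27.9) = 27.9/(s + 36.2).
Time constant τ = 1/36.2 = 0.0276 s.

τ = 0.0276 s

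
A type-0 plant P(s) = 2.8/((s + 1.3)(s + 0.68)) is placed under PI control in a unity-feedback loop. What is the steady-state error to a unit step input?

The PI controller's integrator makes the forward path type 1, so e_ss to a step is zero.

0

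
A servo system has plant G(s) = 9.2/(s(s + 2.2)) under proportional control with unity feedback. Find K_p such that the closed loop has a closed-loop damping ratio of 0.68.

Closed-loop characteristic equation: s² + 2.2s + K_p·9.2 = 0.
So ω_n = √(9.2K_p) and 2ζω_n = 2.2, giving ζ = 2.2/(2√(9.2K_p)).
Setting ζ = 0.68: √(9.2K_p) = 2.2/(2·0.68) = 1.618, so K_p = 2.617/9.2 = 0.284.

K_p = 0.284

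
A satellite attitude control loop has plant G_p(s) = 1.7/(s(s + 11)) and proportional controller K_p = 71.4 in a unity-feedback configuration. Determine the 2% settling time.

The closed-loop denominator s² + 11s + 121.4 gives ω_n = √121.4 = 11.02 and ζ = 11/(2ω_n) = 0.4992.
2% settling time T_s ≈ 4/(ζω_n) = 4/5.5 = 0.727 s.

T_s ≈ 0.727 s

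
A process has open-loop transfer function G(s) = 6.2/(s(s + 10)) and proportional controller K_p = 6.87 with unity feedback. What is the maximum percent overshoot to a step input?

2.36%

The closed-loop denominator s² + 10s + 42.59 gives ω_n = √42.59 = 6.526 and ζ = 10/(2ω_n) = 0.7661.
%OS = 100·exp(−πζ/√(1−ζ²)) = 100·exp(−π·0.7661/√0.4131) = 2.36%.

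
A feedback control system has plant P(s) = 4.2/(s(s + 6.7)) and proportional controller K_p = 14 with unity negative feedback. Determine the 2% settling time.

T_s ≈ 1.19 s

Closed-loop characteristic equation: s² + 6.7s + 58.8 = 0, so ω_n = 7.668 rad/s and ζ = 6.7/(2·7.668) = 0.4369.
2% settling time T_s ≈ 4/(ζω_n) = 4/3.35 = 1.19 s.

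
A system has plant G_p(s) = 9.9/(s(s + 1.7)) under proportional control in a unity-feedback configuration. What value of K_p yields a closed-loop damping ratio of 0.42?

K_p = 0.414

Closed-loop characteristic equation: s² + 1.7s + K_p·9.9 = 0.
So ω_n = √(9.9K_p) and 2ζω_n = 1.7, giving ζ = 1.7/(2√(9.9K_p)).
Setting ζ = 0.42: √(9.9K_p) = 1.7/(2·0.42) = 2.024, so K_p = 4.096/9.9 = 0.414.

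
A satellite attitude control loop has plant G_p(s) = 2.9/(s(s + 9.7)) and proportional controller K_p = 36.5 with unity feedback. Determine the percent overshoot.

From 1 + K_pG_p(s) = 0: s² + 9.7s + 105.8 = 0 ⇒ ω_n = 10.29, ζ = 0.4714.
%OS = 100·exp(−πζ/√(1−ζ²)) = 100·exp(−π·0.4714/√0.7778) = 18.7%.

18.7%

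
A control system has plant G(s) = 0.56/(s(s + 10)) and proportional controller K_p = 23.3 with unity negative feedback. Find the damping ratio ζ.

ζ = 1.38

1 + K_p·G(s) = 0 gives s² + 10s + 13.05 = 0.
So ω_n² = 13.05 ⇒ ω_n = 3.612 rad/s, and ζ = 10/(2ω_n) = 1.38.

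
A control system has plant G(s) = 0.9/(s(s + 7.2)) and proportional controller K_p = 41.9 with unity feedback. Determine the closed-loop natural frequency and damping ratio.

1 + K_p·G(s) = 0 gives s² + 7.2s + 37.71 = 0.
Matching s² + 2ζω_n s + ω_n²: ω_n = √37.71 = 6.141 rad/s and 2ζω_n = 7.2, so ζ = 7.2/(2·6.141) = 0.586.

ω_n = 6.14 rad/s, ζ = 0.586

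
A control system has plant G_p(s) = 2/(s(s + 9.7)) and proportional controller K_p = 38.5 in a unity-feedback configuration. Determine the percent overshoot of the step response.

From 1 + K_pG_p(s) = 0: s² + 9.7s + 77 = 0 ⇒ ω_n = 8.775, ζ = 0.5527.
%OS = 100·exp(−πζ/√(1−ζ²)) = 100·exp(−π·0.5527/√0.6945) = 12.4%.

12.4%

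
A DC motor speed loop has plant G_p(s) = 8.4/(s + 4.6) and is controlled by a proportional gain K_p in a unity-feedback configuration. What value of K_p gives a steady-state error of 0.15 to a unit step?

K_p = 3.1

Steady-state error for a unit step on this type-0 loop is 1/(1 + K_p·G_p(0)).
G_p(0) = 1.826. Require 1/(1 + K_p·1.826) = 0.15, so 1 + 1.826·K_p = 6.667.
K_p = (6.667 − 1)/1.826 = 3.1.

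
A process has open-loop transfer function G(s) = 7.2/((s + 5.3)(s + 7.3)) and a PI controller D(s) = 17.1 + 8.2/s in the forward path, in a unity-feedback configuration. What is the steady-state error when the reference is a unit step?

0

The open loop D(s)G(s) has a pole at the origin (type 1), so the static position error constant is infinite and e_ss = 1/(1+∞) = 0.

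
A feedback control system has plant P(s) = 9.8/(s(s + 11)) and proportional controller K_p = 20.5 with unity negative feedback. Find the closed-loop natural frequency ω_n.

ω_n = 14.2 rad/s

1 + K_p·P(s) = 0 gives s² + 11s + 200.9 = 0.
Matching s² + 2ζω_n s + ω_n²: ω_n = √200.9 = 14.17 rad/s and 2ζω_n = 11, so ζ = 11/(2·14.17) = 0.388.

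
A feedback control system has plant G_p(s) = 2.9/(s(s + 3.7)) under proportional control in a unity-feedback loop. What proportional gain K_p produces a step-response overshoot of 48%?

K_p = 22.8

From %OS = 100·exp(−πζ/√(1−ζ²)) = 48%, ζ = −ln(0.48)/√(π²+ln²(0.48)) = 0.2275.
Characteristic equation s² + 3.7s + 2.9K_p = 0 gives ζ = 3.7/(2√(2.9K_p)).
Setting ζ = 0.2275: √(2.9K_p) = 3.7/(2·0.2275) = 8.132, so K_p = 66.13/2.9 = 22.8.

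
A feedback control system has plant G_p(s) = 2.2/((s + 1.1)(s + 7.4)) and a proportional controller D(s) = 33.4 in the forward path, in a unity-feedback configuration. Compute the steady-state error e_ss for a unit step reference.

0.0997

The loop is type 0. Static position error constant K_pos = D(0)·G_p(0) = 33.4·0.2703 = 9.027.
Steady-state error to a unit step: e_ss = 1/(1+K_pos) = 1/10.03 = 0.0997.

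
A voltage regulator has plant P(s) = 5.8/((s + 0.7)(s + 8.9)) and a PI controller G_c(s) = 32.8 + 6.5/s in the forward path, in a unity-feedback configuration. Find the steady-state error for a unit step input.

0

The open loop G_c(s)P(s) has a pole at the origin (type 1), so the static position error constant is infinite and e_ss = 1/(1+∞) = 0.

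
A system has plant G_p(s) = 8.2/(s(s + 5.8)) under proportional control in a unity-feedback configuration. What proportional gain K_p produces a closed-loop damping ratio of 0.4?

Closed-loop characteristic equation: s² + 5.8s + K_p·8.2 = 0.
So ω_n = √(8.2K_p) and 2ζω_n = 5.8, giving ζ = 5.8/(2√(8.2K_p)).
Setting ζ = 0.4: √(8.2K_p) = 5.8/(2·0.4) = 7.25, so K_p = 52.56/8.2 = 6.41.

K_p = 6.41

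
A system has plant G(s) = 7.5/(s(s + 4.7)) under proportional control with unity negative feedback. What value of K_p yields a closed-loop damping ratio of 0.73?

Closed-loop characteristic equation: s² + 4.7s + K_p·7.5 = 0.
So ω_n = √(7.5K_p) and 2ζω_n = 4.7, giving ζ = 4.7/(2√(7.5K_p)).
Setting ζ = 0.73: √(7.5K_p) = 4.7/(2·0.73) = 3.219, so K_p = 10.36/7.5 = 1.38.

K_p = 1.38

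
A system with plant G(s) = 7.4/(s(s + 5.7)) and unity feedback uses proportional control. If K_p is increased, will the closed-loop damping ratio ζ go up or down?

ζ = 5.7/(2√(7.4K_p)); increasing K_p raises the denominator, so ζ falls.

decrease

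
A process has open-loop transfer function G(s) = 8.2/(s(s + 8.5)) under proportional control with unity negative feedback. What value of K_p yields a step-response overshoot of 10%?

From %OS = 100·exp(−πζ/√(1−ζ²)) = 10%, ζ = −ln(0.1)/√(π²+ln²(0.1)) = 0.5912.
Characteristic equation s² + 8.5s + 8.2K_p = 0 gives ζ = 8.5/(2√(8.2K_p)).
Setting ζ = 0.5912: √(8.2K_p) = 8.5/(2·0.5912) = 7.189, so K_p = 51.69/8.2 = 6.3.

K_p = 6.3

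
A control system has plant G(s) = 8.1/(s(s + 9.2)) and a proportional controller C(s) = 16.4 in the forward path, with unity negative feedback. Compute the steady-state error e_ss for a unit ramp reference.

The loop has one pole at the origin (type 1). Velocity error constant K_v = lim_{s→0} s·C(s)G(s) = 16.4·8.1/9.2 = 14.44.
Steady-state error to a unit ramp: e_ss = 1/K_v = 0.0693.

0.0693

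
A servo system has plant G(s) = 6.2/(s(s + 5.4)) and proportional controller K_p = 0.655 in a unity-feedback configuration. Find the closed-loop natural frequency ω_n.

ω_n = 2.02 rad/s

1 + K_p·G(s) = 0 gives s² + 5.4s + 4.061 = 0.
So ω_n² = 4.061 ⇒ ω_n = 2.015 rad/s, and ζ = 5.4/(2ω_n) = 1.34.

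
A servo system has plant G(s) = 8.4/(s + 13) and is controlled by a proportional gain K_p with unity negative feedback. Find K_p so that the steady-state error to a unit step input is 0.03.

K_p = 50

The loop is type 0, so e_ss(step) = 1/(1 + K_pos) with K_pos = K_p·G(0).
G(0) = 0.6462. Require 1/(1 + K_p·0.6462) = 0.03, so 1 + 0.6462·K_p = 33.33.
K_p = (33.33 − 1)/0.6462 = 50.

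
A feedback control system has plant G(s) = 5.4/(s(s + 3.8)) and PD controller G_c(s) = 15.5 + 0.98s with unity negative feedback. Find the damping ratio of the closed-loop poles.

Forward path: (15.5 + 0.98s)·5.4/(s(s+3.8)). The closed-loop characteristic equation is s² + (3.8 + 5.4·0.98)s + 5.4·15.5 = 0.
That is s² + 9.092s + 83.7 = 0, so ω_n = 9.149 rad/s and ζ = 9.092/(2·9.149) = 0.4969.

ζ = 0.497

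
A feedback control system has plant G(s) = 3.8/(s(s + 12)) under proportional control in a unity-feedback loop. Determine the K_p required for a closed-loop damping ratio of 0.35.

K_p = 77.3

Closed-loop characteristic equation: s² + 12s + K_p·3.8 = 0.
So ω_n = √(3.8K_p) and 2ζω_n = 12, giving ζ = 12/(2√(3.8K_p)).
Setting ζ = 0.35: √(3.8K_p) = 12/(2·0.35) = 17.14, so K_p = 293.9/3.8 = 77.3.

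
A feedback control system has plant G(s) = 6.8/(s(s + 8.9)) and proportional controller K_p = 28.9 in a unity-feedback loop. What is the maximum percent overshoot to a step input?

The closed-loop denominator s² + 8.9s + 196.5 gives ω_n = √196.5 = 14.02 and ζ = 8.9/(2ω_n) = 0.3174.
%OS = 100·exp(−πζ/√(1−ζ²)) = 100·exp(−π·0.3174/√0.8992) = 34.9%.

34.9%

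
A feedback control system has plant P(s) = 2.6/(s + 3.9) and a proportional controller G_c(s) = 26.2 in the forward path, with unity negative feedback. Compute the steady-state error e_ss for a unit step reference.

0.0542

The loop is type 0. Static position error constant K_pos = G_c(0)·P(0) = 26.2·0.6667 = 17.47.
Steady-state error to a unit step: e_ss = 1/(1+K_pos) = 1/18.47 = 0.0542.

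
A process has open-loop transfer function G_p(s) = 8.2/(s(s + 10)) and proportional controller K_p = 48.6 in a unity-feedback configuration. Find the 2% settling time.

Closed-loop characteristic equation: s² + 10s + 398.5 = 0, so ω_n = 19.96 rad/s and ζ = 10/(2·19.96) = 0.2505.
2% settling time T_s ≈ 4/(ζω_n) = 4/5 = 0.8 s.

T_s ≈ 0.8 s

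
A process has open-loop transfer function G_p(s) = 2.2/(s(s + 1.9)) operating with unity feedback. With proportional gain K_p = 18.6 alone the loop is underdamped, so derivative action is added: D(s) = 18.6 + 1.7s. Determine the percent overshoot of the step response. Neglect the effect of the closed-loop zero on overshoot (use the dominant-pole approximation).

Forward path: (18.6 + 1.7s)·2.2/(s(s+1.9)). The closed-loop characteristic equation is s² + (1.9 + 2.2·1.7)s + 2.2·18.6 = 0.
That is s² + 5.64s + 40.92 = 0, so ω_n = 6.397 rad/s and ζ = 5.64/(2·6.397) = 0.4408.
%OS = 100·exp(−πζ/√(1−ζ²)) = 21.4%.

21.4%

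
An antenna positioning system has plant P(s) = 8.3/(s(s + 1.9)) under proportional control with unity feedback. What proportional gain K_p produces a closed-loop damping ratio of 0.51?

K_p = 0.418

Closed-loop characteristic equation: s² + 1.9s + K_p·8.3 = 0.
So ω_n = √(8.3K_p) and 2ζω_n = 1.9, giving ζ = 1.9/(2√(8.3K_p)).
Setting ζ = 0.51: √(8.3K_p) = 1.9/(2·0.51) = 1.863, so K_p = 3.47/8.3 = 0.418.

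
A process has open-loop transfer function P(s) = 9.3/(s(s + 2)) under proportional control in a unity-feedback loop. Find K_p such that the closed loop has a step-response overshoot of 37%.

From %OS = 100·exp(−πζ/√(1−ζ²)) = 37%, ζ = −ln(0.37)/√(π²+ln²(0.37)) = 0.3017.
Characteristic equation s² + 2s + 9.3K_p = 0 gives ζ = 2/(2√(9.3K_p)).
Setting ζ = 0.3017: √(9.3K_p) = 2/(2·0.3017) = 3.314, so K_p = 10.98/9.3 = 1.18.

K_p = 1.18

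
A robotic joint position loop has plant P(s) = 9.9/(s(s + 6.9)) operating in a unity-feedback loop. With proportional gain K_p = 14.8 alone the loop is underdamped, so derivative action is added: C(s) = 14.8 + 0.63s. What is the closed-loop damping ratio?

ζ = 0.543

Forward path: (14.8 + 0.63s)·9.9/(s(s+6.9)). The closed-loop characteristic equation is s² + (6.9 + 9.9·0.63)s + 9.9·14.8 = 0.
That is s² + 13.14s + 146.5 = 0, so ω_n = 12.1 rad/s and ζ = 13.14/(2·12.1) = 0.5426.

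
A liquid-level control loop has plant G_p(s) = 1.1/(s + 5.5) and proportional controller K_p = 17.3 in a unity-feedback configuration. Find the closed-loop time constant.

τ = 0.0408 s

Closed-loop transfer function: T(s) = K_p·G_p(s)/(1 + K_p·G_p(s)) = 19.03/(s + 5.5 + 19.03) = 19.03/(s + 24.53).
Time constant τ = 1/24.53 = 0.0408 s.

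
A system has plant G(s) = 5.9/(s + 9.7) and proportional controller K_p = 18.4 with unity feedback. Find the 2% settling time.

Closed-loop transfer function: T(s) = K_p·G(s)/(1 + K_p·G(s)) = 108.6/(s + 9.7 + 108.6) = 108.6/(s + 118.3).
Time constant τ = 1/118.3 = 0.008456 s, so the 2% settling time is about 4τ = 0.0338 s.

T_s ≈ 0.0338 s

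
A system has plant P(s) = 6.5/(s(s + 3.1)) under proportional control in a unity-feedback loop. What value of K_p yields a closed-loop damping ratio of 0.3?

K_p = 4.11

Closed-loop characteristic equation: s² + 3.1s + K_p·6.5 = 0.
So ω_n = √(6.5K_p) and 2ζω_n = 3.1, giving ζ = 3.1/(2√(6.5K_p)).
Setting ζ = 0.3: √(6.5K_p) = 3.1/(2·0.3) = 5.167, so K_p = 26.69/6.5 = 4.11.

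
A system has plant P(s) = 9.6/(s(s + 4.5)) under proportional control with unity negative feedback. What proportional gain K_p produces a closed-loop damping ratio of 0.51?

K_p = 2.03

Closed-loop characteristic equation: s² + 4.5s + K_p·9.6 = 0.
So ω_n = √(9.6K_p) and 2ζω_n = 4.5, giving ζ = 4.5/(2√(9.6K_p)).
Setting ζ = 0.51: √(9.6K_p) = 4.5/(2·0.51) = 4.412, so K_p = 19.46/9.6 = 2.03.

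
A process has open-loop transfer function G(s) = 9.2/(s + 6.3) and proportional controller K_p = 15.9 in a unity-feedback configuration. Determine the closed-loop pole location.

Closed-loop transfer function: T(s) = K_p·G(s)/(1 + K_p·G(s)) = 146.3/(s + 6.3 + 146.3) = 146.3/(s + 152.6).
The closed-loop pole is at s = −152.6.

s = -152.6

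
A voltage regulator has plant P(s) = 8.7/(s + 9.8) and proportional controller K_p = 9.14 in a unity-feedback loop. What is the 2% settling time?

T_s ≈ 0.0448 s

Closed-loop transfer function: T(s) = K_p·P(s)/(1 + K_p·P(s)) = 79.52/(s + 9.8 + 79.52) = 79.52/(s + 89.32).
Time constant τ = 1/89.32 = 0.0112 s, so the 2% settling time is about 4τ = 0.0448 s.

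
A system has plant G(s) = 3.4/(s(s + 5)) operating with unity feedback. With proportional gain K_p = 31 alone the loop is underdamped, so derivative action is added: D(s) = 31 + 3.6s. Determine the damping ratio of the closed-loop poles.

Forward path: (31 + 3.6s)·3.4/(s(s+5)). The closed-loop characteristic equation is s² + (5 + 3.4·3.6)s + 3.4·31 = 0.
That is s² + 17.24s + 105.4 = 0, so ω_n = 10.27 rad/s and ζ = 17.24/(2·10.27) = 0.8396.

ζ = 0.84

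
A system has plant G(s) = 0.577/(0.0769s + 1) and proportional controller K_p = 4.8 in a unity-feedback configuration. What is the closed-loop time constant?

Closed loop: T(s) = K_p·G/(1+K_p·G) = 2.77/(0.0769s + 1 + 2.77), with pole at s = −(1 + 2.77)/0.0769 = −49.02.
Closed-loop time constant τ = 1/49.02 = 0.0204 s.

τ = 0.0204 s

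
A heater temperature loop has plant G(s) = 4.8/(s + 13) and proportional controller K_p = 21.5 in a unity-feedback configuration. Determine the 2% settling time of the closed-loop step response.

Closed-loop transfer function: T(s) = K_p·G(s)/(1 + K_p·G(s)) = 103.2/(s + 13 + 103.2) = 103.2/(s + 116.2).
Time constant τ = 1/116.2 = 0.008606 s, so the 2% settling time is about 4τ = 0.0344 s.

T_s ≈ 0.0344 s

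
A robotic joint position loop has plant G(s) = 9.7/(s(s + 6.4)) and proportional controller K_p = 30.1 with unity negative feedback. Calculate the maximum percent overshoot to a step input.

Closed-loop characteristic equation: s² + 6.4s + 292 = 0, so ω_n = 17.09 rad/s and ζ = 6.4/(2·17.09) = 0.1873.
%OS = 100·exp(−πζ/√(1−ζ²)) = 100·exp(−π·0.1873/√0.9649) = 54.9%.

54.9%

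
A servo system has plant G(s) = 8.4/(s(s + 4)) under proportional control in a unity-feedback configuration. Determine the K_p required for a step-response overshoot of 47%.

K_p = 8.72

From %OS = 100·exp(−πζ/√(1−ζ²)) = 47%, ζ = −ln(0.47)/√(π²+ln²(0.47)) = 0.2337.
Characteristic equation s² + 4s + 8.4K_p = 0 gives ζ = 4/(2√(8.4K_p)).
Setting ζ = 0.2337: √(8.4K_p) = 4/(2·0.2337) = 8.559, so K_p = 73.25/8.4 = 8.72.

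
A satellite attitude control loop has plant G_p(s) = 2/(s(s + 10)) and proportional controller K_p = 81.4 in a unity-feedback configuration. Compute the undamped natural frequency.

ω_n = 12.8 rad/s

With unity feedback the closed-loop characteristic equation is s² + 10s + 81.4·2 = s² + 10s + 162.8 = 0.
Matching s² + 2ζω_n s + ω_n²: ω_n = √162.8 = 12.76 rad/s and 2ζω_n = 10, so ζ = 10/(2·12.76) = 0.392.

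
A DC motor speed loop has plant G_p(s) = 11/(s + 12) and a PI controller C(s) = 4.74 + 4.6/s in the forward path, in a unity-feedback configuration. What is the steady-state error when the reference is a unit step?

The open loop C(s)G_p(s) has a pole at the origin (type 1), so the static position error constant is infinite and e_ss = 1/(1+∞) = 0.

0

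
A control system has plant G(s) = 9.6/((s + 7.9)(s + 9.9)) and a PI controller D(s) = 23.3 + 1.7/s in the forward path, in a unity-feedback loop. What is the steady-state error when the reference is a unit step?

0

The open loop D(s)G(s) has a pole at the origin (type 1), so the static position error constant is infinite and e_ss = 1/(1+∞) = 0.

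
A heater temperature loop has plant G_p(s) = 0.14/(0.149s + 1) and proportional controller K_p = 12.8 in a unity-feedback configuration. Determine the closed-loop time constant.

τ = 0.0534 s

Closed loop: T(s) = K_p·G_p/(1+K_p·G_p) = 1.792/(0.149s + 1 + 1.792), with pole at s = −(1 + 1.792)/0.149 = −18.74.
Closed-loop time constant τ = 1/18.74 = 0.0534 s.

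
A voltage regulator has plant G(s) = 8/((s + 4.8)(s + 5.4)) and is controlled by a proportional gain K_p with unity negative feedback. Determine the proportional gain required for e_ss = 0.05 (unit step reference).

K_p = 61.6

Steady-state error for a unit step on this type-0 loop is 1/(1 + K_p·G(0)).
G(0) = 0.3086. Require 1/(1 + K_p·0.3086) = 0.05, so 1 + 0.3086·K_p = 20.
K_p = (20 − 1)/0.3086 = 61.6.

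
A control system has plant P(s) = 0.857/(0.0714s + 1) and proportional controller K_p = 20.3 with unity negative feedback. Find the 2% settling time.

Closed loop: T(s) = K_p·P/(1+K_p·P) = 17.4/(0.0714s + 1 + 17.4), with pole at s = −(1 + 17.4)/0.0714 = −257.7.
τ = 1/257.7 = 0.003881 s, so 2% settling time ≈ 4τ = 0.0155 s.

T_s ≈ 0.0155 s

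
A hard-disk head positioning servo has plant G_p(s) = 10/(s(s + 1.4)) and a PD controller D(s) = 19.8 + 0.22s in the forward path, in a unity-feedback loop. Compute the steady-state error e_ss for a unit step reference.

0

The open loop D(s)G_p(s) has a pole at the origin (type 1), so the static position error constant is infinite and e_ss = 1/(1+∞) = 0.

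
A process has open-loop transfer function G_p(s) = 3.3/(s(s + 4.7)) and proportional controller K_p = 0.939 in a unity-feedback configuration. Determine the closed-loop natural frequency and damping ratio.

With unity feedback the closed-loop characteristic equation is s² + 4.7s + 0.939·3.3 = s² + 4.7s + 3.099 = 0.
So ω_n² = 3.099 ⇒ ω_n = 1.76 rad/s, and ζ = 4.7/(2ω_n) = 1.33.

ω_n = 1.76 rad/s, ζ = 1.33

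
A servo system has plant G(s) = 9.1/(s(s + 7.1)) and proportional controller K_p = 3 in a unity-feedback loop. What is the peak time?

From 1 + K_pG(s) = 0: s² + 7.1s + 27.3 = 0 ⇒ ω_n = 5.225, ζ = 0.6794.
Damped frequency ω_d = ω_n√(1−ζ²) = 3.834 rad/s, so peak time T_p = π/ω_d = 0.819 s.

T_p = 0.819 s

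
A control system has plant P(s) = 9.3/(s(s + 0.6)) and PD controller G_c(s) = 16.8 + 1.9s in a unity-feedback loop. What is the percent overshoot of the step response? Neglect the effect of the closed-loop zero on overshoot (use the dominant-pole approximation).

Forward path: (16.8 + 1.9s)·9.3/(s(s+0.6)). The closed-loop characteristic equation is s² + (0.6 + 9.3·1.9)s + 9.3·16.8 = 0.
That is s² + 18.27s + 156.2 = 0, so ω_n = 12.5 rad/s and ζ = 18.27/(2·12.5) = 0.7308.
%OS = 100·exp(−πζ/√(1−ζ²)) = 3.46%.

3.46%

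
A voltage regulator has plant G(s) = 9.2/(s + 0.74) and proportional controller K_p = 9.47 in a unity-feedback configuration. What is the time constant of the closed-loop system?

τ = 0.0114 s

Closed-loop transfer function: T(s) = K_p·G(s)/(1 + K_p·G(s)) = 87.12/(s + 0.74 + 87.12) = 87.12/(s + 87.86).
Time constant τ = 1/87.86 = 0.0114 s.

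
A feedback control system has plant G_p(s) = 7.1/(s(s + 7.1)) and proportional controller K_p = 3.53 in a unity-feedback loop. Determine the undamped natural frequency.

With unity feedback the closed-loop characteristic equation is s² + 7.1s + 3.53·7.1 = s² + 7.1s + 25.06 = 0.
Matching s² + 2ζω_n s + ω_n²: ω_n = √25.06 = 5.006 rad/s and 2ζω_n = 7.1, so ζ = 7.1/(2·5.006) = 0.709.

ω_n = 5.01 rad/s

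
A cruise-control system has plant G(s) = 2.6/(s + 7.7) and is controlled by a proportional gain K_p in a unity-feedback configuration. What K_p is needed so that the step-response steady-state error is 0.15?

K_p = 16.8

The loop is type 0, so e_ss(step) = 1/(1 + K_pos) with K_pos = K_p·G(0).
G(0) = 0.3377. Require 1/(1 + K_p·0.3377) = 0.15, so 1 + 0.3377·K_p = 6.667.
K_p = (6.667 − 1)/0.3377 = 16.8.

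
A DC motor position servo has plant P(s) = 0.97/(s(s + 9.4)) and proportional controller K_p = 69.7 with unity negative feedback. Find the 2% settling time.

T_s ≈ 0.851 s

Closed-loop characteristic equation: s² + 9.4s + 67.61 = 0, so ω_n = 8.222 rad/s and ζ = 9.4/(2·8.222) = 0.5716.
2% settling time T_s ≈ 4/(ζω_n) = 4/4.7 = 0.851 s.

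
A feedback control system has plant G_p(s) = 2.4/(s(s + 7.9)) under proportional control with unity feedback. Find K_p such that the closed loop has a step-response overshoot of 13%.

From %OS = 100·exp(−πζ/√(1−ζ²)) = 13%, ζ = −ln(0.13)/√(π²+ln²(0.13)) = 0.5446.
Characteristic equation s² + 7.9s + 2.4K_p = 0 gives ζ = 7.9/(2√(2.4K_p)).
Setting ζ = 0.5446: √(2.4K_p) = 7.9/(2·0.5446) = 7.252, so K_p = 52.6/2.4 = 21.9.

K_p = 21.9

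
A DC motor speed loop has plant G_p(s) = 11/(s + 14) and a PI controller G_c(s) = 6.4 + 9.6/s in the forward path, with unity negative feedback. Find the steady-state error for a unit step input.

The open loop G_c(s)G_p(s) has a pole at the origin (type 1), so the static position error constant is infinite and e_ss = 1/(1+∞) = 0.

0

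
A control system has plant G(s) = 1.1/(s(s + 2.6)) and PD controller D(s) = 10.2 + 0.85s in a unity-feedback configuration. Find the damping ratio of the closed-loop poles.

Forward path: (10.2 + 0.85s)·1.1/(s(s+2.6)). The closed-loop characteristic equation is s² + (2.6 + 1.1·0.85)s + 1.1·10.2 = 0.
That is s² + 3.535s + 11.22 = 0, so ω_n = 3.35 rad/s and ζ = 3.535/(2·3.35) = 0.5277.

ζ = 0.528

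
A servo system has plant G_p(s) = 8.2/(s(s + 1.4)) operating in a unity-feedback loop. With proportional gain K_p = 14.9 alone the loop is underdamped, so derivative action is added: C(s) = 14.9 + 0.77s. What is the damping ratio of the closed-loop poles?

ζ = 0.349

Forward path: (14.9 + 0.77s)·8.2/(s(s+1.4)). The closed-loop characteristic equation is s² + (1.4 + 8.2·0.77)s + 8.2·14.9 = 0.
That is s² + 7.714s + 122.2 = 0, so ω_n = 11.05 rad/s and ζ = 7.714/(2·11.05) = 0.3489.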